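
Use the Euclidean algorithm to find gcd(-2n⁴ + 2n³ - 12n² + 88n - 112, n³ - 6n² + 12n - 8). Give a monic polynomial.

By polynomial division,
  -2n⁴ + 2n³ - 12n² + 88n - 112 = (-2n - 10)(n³ - 6n² + 12n - 8) + (-48n² + 192n - 192)
  n³ - 6n² + 12n - 8 = (-(1/48)n + 1/24)(-48n² + 192n - 192) + (0)
Last nonzero remainder: -48n² + 192n - 192. Dividing through by -48 gives the monic gcd n² - 4n + 4.

n² - 4n + 4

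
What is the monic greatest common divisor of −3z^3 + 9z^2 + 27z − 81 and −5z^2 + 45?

Repeated division with remainder:
  −3z^3 + 9z^2 + 27z − 81 = ((3/5)z − 9/5)(−5z^2 + 45) + (0)
Last nonzero remainder: −5z^2 + 45. Dividing through by −5 gives the monic gcd z^2 − 9.

z^2 − 9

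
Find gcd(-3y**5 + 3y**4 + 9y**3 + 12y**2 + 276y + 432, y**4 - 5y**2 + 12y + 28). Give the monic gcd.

Apply the Euclidean algorithm:
  -3y**5 + 3y**4 + 9y**3 + 12y**2 + 276y + 432 = (-3y + 3)(y**4 - 5y**2 + 12y + 28) + (-6y**3 + 63y**2 + 324y + 348)
  y**4 - 5y**2 + 12y + 28 = (-(1/6)y - 7/4)(-6y**3 + 63y**2 + 324y + 348) + ((637/4)y**2 + 637y + 637)
  -6y**3 + 63y**2 + 324y + 348 = (-(24/637)y + 348/637)((637/4)y**2 + 637y + 637) + (0)
Last nonzero remainder: (637/4)y**2 + 637y + 637. Dividing through by 637/4 gives the monic gcd y**2 + 4y + 4.

y**2 + 4y + 4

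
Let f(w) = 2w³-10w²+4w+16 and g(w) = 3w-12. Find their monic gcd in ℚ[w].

w-4

By polynomial division,
  2w³-10w²+4w+16 = ((2/3)w²-(2/3)w-4/3)(3w-12) + (0)
Last nonzero remainder: 3w-12. Dividing through by 3 gives the monic gcd w-4.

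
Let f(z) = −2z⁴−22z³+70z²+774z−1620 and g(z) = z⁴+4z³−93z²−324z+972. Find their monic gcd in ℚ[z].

Repeated division with remainder:
  −2z⁴−22z³+70z²+774z−1620 = (−2)(z⁴+4z³−93z²−324z+972) + (−14z³−116z²+126z+324)
  z⁴+4z³−93z²−324z+972 = (−(1/14)z+15/49)(−14z³−116z²+126z+324) + (−(2376/49)z²−(2376/7)z+42768/49)
  −14z³−116z²+126z+324 = ((343/1188)z+49/132)(−(2376/49)z²−(2376/7)z+42768/49) + (0)
Last nonzero remainder: −(2376/49)z²−(2376/7)z+42768/49. Dividing through by −2376/49 gives the monic gcd z²+7z−18.

z²+7z−18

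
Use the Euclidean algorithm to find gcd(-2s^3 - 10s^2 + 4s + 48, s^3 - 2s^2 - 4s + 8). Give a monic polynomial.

s - 2

Apply the Euclidean algorithm:
  -2s^3 - 10s^2 + 4s + 48 = (-2)(s^3 - 2s^2 - 4s + 8) + (-14s^2 - 4s + 64)
  s^3 - 2s^2 - 4s + 8 = (-(1/14)s + 8/49)(-14s^2 - 4s + 64) + ((60/49)s - 120/49)
  -14s^2 - 4s + 64 = (-(343/30)s - 392/15)((60/49)s - 120/49) + (0)
Last nonzero remainder: (60/49)s - 120/49. Dividing through by 60/49 gives the monic gcd s - 2.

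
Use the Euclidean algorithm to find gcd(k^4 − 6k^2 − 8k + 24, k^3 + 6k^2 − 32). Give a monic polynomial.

k − 2

Euclidean algorithm in ℚ[k]:
  k^4 − 6k^2 − 8k + 24 = (k − 6)(k^3 + 6k^2 − 32) + (30k^2 + 24k − 168)
  k^3 + 6k^2 − 32 = ((1/30)k + 13/75)(30k^2 + 24k − 168) + ((36/25)k − 72/25)
  30k^2 + 24k − 168 = ((125/6)k + 175/3)((36/25)k − 72/25) + (0)
Last nonzero remainder: (36/25)k − 72/25. Dividing through by 36/25 gives the monic gcd k − 2.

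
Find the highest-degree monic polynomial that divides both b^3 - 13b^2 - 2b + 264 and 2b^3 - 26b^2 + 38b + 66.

b - 11

Euclidean algorithm in ℚ[b]:
  b^3 - 13b^2 - 2b + 264 = (1/2)(2b^3 - 26b^2 + 38b + 66) + (-21b + 231)
  2b^3 - 26b^2 + 38b + 66 = (-(2/21)b^2 + (4/21)b + 2/7)(-21b + 231) + (0)
Last nonzero remainder: -21b + 231. Dividing through by -21 gives the monic gcd b - 11.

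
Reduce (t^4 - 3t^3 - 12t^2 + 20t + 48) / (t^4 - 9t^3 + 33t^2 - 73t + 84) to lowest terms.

(t^2 + 4t + 4)/(t^2 - 2t + 7)

Repeated division with remainder:
  t^4 - 3t^3 - 12t^2 + 20t + 48 = (t^4 - 9t^3 + 33t^2 - 73t + 84) + (6t^3 - 45t^2 + 93t - 36)
  t^4 - 9t^3 + 33t^2 - 73t + 84 = ((1/6)t - 1/4)(6t^3 - 45t^2 + 93t - 36) + ((25/4)t^2 - (175/4)t + 75)
  6t^3 - 45t^2 + 93t - 36 = ((24/25)t - 12/25)((25/4)t^2 - (175/4)t + 75) + (0)
Last nonzero remainder: (25/4)t^2 - (175/4)t + 75. Dividing through by 25/4 gives the monic gcd t^2 - 7t + 12.
Cancel t^2 - 7t + 12 from numerator and denominator to get the reduced form.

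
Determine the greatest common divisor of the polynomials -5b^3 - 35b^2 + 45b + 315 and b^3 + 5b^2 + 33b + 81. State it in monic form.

Apply the Euclidean algorithm:
  -5b^3 - 35b^2 + 45b + 315 = (-5)(b^3 + 5b^2 + 33b + 81) + (-10b^2 + 210b + 720)
  b^3 + 5b^2 + 33b + 81 = (-(1/10)b - 13/5)(-10b^2 + 210b + 720) + (651b + 1953)
  -10b^2 + 210b + 720 = (-(10/651)b + 80/217)(651b + 1953) + (0)
Last nonzero remainder: 651b + 1953. Dividing through by 651 gives the monic gcd b + 3.

b + 3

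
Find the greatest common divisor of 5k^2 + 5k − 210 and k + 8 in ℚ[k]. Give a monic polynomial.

By polynomial division,
  5k^2 + 5k − 210 = (5k − 35)(k + 8) + (70)
  k + 8 = ((1/70)k + 4/35)(70) + (0)
The last nonzero remainder is the constant 70, so the polynomials are coprime and gcd = 1.

1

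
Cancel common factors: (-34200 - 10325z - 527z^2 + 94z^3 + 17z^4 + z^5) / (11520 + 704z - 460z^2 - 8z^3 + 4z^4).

Euclidean algorithm in ℚ[z]:
  z^5 + 17z^4 + 94z^3 - 527z^2 - 10325z - 34200 = ((1/4)z + 19/4)(4z^4 - 8z^3 - 460z^2 + 704z + 11520) + (247z^3 + 1482z^2 - 16549z - 88920)
  4z^4 - 8z^3 - 460z^2 + 704z + 11520 = ((4/247)z - 32/247)(247z^3 + 1482z^2 - 16549z - 88920) + (0)
Last nonzero remainder: 247z^3 + 1482z^2 - 16549z - 88920. Dividing through by 247 gives the monic gcd z^3 + 6z^2 - 67z - 360.
Cancel z^3 + 6z^2 - 67z - 360 from numerator and denominator to get the reduced form.

(95 + 11z + z^2)/(-32 + 4z)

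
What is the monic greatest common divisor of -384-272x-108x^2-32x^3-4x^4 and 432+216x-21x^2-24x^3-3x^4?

12+7x+x^2

By polynomial division,
  -4x^4-32x^3-108x^2-272x-384 = (4/3)(-3x^4-24x^3-21x^2+216x+432) + (-80x^2-560x-960)
  -3x^4-24x^3-21x^2+216x+432 = ((3/80)x^2+(3/80)x-9/20)(-80x^2-560x-960) + (0)
Last nonzero remainder: -80x^2-560x-960. Dividing through by -80 gives the monic gcd x^2+7x+12.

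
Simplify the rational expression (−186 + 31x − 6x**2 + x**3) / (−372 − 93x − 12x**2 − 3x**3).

(6 − x)/(12 + 3x)

By polynomial division,
  x**3 − 6x**2 + 31x − 186 = (−1/3)(−3x**3 − 12x**2 − 93x − 372) + (−10x**2 − 310)
  −3x**3 − 12x**2 − 93x − 372 = ((3/10)x + 6/5)(−10x**2 − 310) + (0)
Last nonzero remainder: −10x**2 − 310. Dividing through by −10 gives the monic gcd x**2 + 31.
Cancel x**2 + 31 from numerator and denominator to get the reduced form.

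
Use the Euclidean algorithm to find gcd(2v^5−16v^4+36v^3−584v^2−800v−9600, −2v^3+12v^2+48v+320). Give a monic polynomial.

By polynomial division,
  2v^5−16v^4+36v^3−584v^2−800v−9600 = (−v^2+2v−30)(−2v^3+12v^2+48v+320) + (0)
Last nonzero remainder: −2v^3+12v^2+48v+320. Dividing through by −2 gives the monic gcd v^3−6v^2−24v−160.

v^3−6v^2−24v−160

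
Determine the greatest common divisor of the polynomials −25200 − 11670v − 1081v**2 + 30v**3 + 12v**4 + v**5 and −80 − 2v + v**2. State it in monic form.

By polynomial division,
  v**5 + 12v**4 + 30v**3 − 1081v**2 − 11670v − 25200 = (v**3 + 14v**2 + 138v + 315)(v**2 − 2v − 80) + (0)
The last nonzero remainder v**2 − 2v − 80 is already monic.

−80 − 2v + v**2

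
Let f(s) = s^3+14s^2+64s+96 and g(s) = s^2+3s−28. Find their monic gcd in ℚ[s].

Repeated division with remainder:
  s^3+14s^2+64s+96 = (s+11)(s^2+3s−28) + (59s+404)
  s^2+3s−28 = ((1/59)s−227/3481)(59s+404) + (−5760/3481)
  59s+404 = (−(205379/5760)s−351581/1440)(−5760/3481) + (0)
The last nonzero remainder is the constant −5760/3481, so the polynomials are coprime and gcd = 1.

1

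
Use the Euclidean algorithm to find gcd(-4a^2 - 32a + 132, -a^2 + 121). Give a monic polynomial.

a + 11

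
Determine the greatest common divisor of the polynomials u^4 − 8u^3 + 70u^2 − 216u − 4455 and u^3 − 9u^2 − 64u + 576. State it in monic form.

Repeated division with remainder:
  u^4 − 8u^3 + 70u^2 − 216u − 4455 = (u + 1)(u^3 − 9u^2 − 64u + 576) + (143u^2 − 728u − 5031)
  u^3 − 9u^2 − 64u + 576 = ((1/143)u − 43/1573)(143u^2 − 728u − 5031) + (−(5895/121)u + 53055/121)
  143u^2 − 728u − 5031 = (−(17303/5895)u − 67639/5895)(−(5895/121)u + 53055/121) + (0)
Last nonzero remainder: −(5895/121)u + 53055/121. Dividing through by −5895/121 gives the monic gcd u − 9.

u − 9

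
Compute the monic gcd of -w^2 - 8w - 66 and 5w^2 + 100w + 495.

1

Apply the Euclidean algorithm:
  -w^2 - 8w - 66 = (-1/5)(5w^2 + 100w + 495) + (12w + 33)
  5w^2 + 100w + 495 = ((5/12)w + 115/16)(12w + 33) + (4125/16)
  12w + 33 = ((64/1375)w + 16/125)(4125/16) + (0)
The last nonzero remainder is the constant 4125/16, so the polynomials are coprime and gcd = 1.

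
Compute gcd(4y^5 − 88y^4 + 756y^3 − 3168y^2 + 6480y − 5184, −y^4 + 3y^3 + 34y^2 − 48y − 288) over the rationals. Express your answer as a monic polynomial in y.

Repeated division with remainder:
  4y^5 − 88y^4 + 756y^3 − 3168y^2 + 6480y − 5184 = (−4y + 76)(−y^4 + 3y^3 + 34y^2 − 48y − 288) + (664y^3 − 5944y^2 + 8976y + 16704)
  −y^4 + 3y^3 + 34y^2 − 48y − 288 = (−(1/664)y − 247/27556)(664y^3 − 5944y^2 + 8976y + 16704) + (−(39690/6889)y^2 + (396900/6889)y − 952560/6889)
  664y^3 − 5944y^2 + 8976y + 16704 = (−(2287148/19845)y − 799124/6615)(−(39690/6889)y^2 + (396900/6889)y − 952560/6889) + (0)
Last nonzero remainder: −(39690/6889)y^2 + (396900/6889)y − 952560/6889. Dividing through by −39690/6889 gives the monic gcd y^2 − 10y + 24.

y^2 − 10y + 24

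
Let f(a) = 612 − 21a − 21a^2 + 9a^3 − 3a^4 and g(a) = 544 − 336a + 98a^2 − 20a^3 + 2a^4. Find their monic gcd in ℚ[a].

Repeated division with remainder:
  −3a^4 + 9a^3 − 21a^2 − 21a + 612 = (−3/2)(2a^4 − 20a^3 + 98a^2 − 336a + 544) + (−21a^3 + 126a^2 − 525a + 1428)
  2a^4 − 20a^3 + 98a^2 − 336a + 544 = (−(2/21)a + 8/21)(−21a^3 + 126a^2 − 525a + 1428) + (0)
Last nonzero remainder: −21a^3 + 126a^2 − 525a + 1428. Dividing through by −21 gives the monic gcd a^3 − 6a^2 + 25a − 68.

−68 + 25a − 6a^2 + a^3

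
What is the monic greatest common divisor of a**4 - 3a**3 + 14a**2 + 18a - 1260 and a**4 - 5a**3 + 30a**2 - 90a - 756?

Euclidean algorithm in ℚ[a]:
  a**4 - 3a**3 + 14a**2 + 18a - 1260 = (a**4 - 5a**3 + 30a**2 - 90a - 756) + (2a**3 - 16a**2 + 108a - 504)
  a**4 - 5a**3 + 30a**2 - 90a - 756 = ((1/2)a + 3/2)(2a**3 - 16a**2 + 108a - 504) + (0)
Last nonzero remainder: 2a**3 - 16a**2 + 108a - 504. Dividing through by 2 gives the monic gcd a**3 - 8a**2 + 54a - 252.

a**3 - 8a**2 + 54a - 252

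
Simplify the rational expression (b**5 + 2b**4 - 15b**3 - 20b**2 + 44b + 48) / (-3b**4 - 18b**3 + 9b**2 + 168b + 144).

Apply the Euclidean algorithm:
  b**5 + 2b**4 - 15b**3 - 20b**2 + 44b + 48 = (-(1/3)b + 4/3)(-3b**4 - 18b**3 + 9b**2 + 168b + 144) + (12b**3 + 24b**2 - 132b - 144)
  -3b**4 - 18b**3 + 9b**2 + 168b + 144 = (-(1/4)b - 1)(12b**3 + 24b**2 - 132b - 144) + (0)
Last nonzero remainder: 12b**3 + 24b**2 - 132b - 144. Dividing through by 12 gives the monic gcd b**3 + 2b**2 - 11b - 12.
Cancel b**3 + 2b**2 - 11b - 12 from numerator and denominator to get the reduced form.

(-b**2 + 4)/(3b + 12)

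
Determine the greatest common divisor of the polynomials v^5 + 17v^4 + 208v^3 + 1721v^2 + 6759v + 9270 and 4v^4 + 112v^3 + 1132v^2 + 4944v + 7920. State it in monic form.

v^2 + 11v + 30

Euclidean algorithm in ℚ[v]:
  v^5 + 17v^4 + 208v^3 + 1721v^2 + 6759v + 9270 = ((1/4)v - 11/4)(4v^4 + 112v^3 + 1132v^2 + 4944v + 7920) + (233v^3 + 3598v^2 + 18375v + 31050)
  4v^4 + 112v^3 + 1132v^2 + 4944v + 7920 = ((4/233)v + 11704/54289)(233v^3 + 3598v^2 + 18375v + 31050) + ((2218656/54289)v^2 + (24405216/54289)v + 66559680/54289)
  233v^3 + 3598v^2 + 18375v + 31050 = ((12649337/2218656)v + 18729705/739552)((2218656/54289)v^2 + (24405216/54289)v + 66559680/54289) + (0)
Last nonzero remainder: (2218656/54289)v^2 + (24405216/54289)v + 66559680/54289. Dividing through by 2218656/54289 gives the monic gcd v^2 + 11v + 30.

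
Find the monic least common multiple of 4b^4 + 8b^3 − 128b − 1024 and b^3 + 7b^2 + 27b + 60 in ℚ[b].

By polynomial division,
  4b^4 + 8b^3 − 128b − 1024 = (4b − 20)(b^3 + 7b^2 + 27b + 60) + (32b^2 + 172b + 176)
  b^3 + 7b^2 + 27b + 60 = ((1/32)b + 13/256)(32b^2 + 172b + 176) + ((817/64)b + 817/16)
  32b^2 + 172b + 176 = ((2048/817)b + 2816/817)((817/64)b + 817/16) + (0)
Last nonzero remainder: (817/64)b + 817/16. Dividing through by 817/64 gives the monic gcd b + 4.
Then lcm(f, g) = f·g / gcd(f, g); expanding and making the result monic gives the answer.

b^6 + 5b^5 + 21b^4 − 2b^3 − 352b^2 − 1248b − 3840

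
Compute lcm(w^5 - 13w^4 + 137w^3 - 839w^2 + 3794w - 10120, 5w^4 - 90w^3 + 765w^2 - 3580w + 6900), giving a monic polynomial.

w^6 - 19w^5 + 215w^4 - 1661w^3 + 8828w^2 - 32884w + 60720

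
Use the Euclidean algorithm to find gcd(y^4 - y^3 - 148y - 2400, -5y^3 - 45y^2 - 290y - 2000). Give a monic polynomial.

Euclidean algorithm in ℚ[y]:
  y^4 - y^3 - 148y - 2400 = (-(1/5)y + 2)(-5y^3 - 45y^2 - 290y - 2000) + (32y^2 + 32y + 1600)
  -5y^3 - 45y^2 - 290y - 2000 = (-(5/32)y - 5/4)(32y^2 + 32y + 1600) + (0)
Last nonzero remainder: 32y^2 + 32y + 1600. Dividing through by 32 gives the monic gcd y^2 + y + 50.

y^2 + y + 50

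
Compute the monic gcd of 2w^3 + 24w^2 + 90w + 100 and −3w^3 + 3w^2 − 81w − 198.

By polynomial division,
  2w^3 + 24w^2 + 90w + 100 = (−2/3)(−3w^3 + 3w^2 − 81w − 198) + (26w^2 + 36w − 32)
  −3w^3 + 3w^2 − 81w − 198 = (−(3/26)w + 93/338)(26w^2 + 36w − 32) + (−(15987/169)w − 31974/169)
  26w^2 + 36w − 32 = (−(4394/15987)w + 2704/15987)(−(15987/169)w − 31974/169) + (0)
Last nonzero remainder: −(15987/169)w − 31974/169. Dividing through by −15987/169 gives the monic gcd w + 2.

w + 2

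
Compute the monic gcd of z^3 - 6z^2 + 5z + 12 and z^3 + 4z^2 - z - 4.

z + 1

By polynomial division,
  z^3 - 6z^2 + 5z + 12 = (z^3 + 4z^2 - z - 4) + (-10z^2 + 6z + 16)
  z^3 + 4z^2 - z - 4 = (-(1/10)z - 23/50)(-10z^2 + 6z + 16) + ((84/25)z + 84/25)
  -10z^2 + 6z + 16 = (-(125/42)z + 100/21)((84/25)z + 84/25) + (0)
Last nonzero remainder: (84/25)z + 84/25. Dividing through by 84/25 gives the monic gcd z + 1.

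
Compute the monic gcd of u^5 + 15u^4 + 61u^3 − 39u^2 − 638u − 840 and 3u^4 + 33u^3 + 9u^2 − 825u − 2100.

By polynomial division,
  u^5 + 15u^4 + 61u^3 − 39u^2 − 638u − 840 = ((1/3)u + 4/3)(3u^4 + 33u^3 + 9u^2 − 825u − 2100) + (14u^3 + 224u^2 + 1162u + 1960)
  3u^4 + 33u^3 + 9u^2 − 825u − 2100 = ((3/14)u − 15/14)(14u^3 + 224u^2 + 1162u + 1960) + (0)
Last nonzero remainder: 14u^3 + 224u^2 + 1162u + 1960. Dividing through by 14 gives the monic gcd u^3 + 16u^2 + 83u + 140.

u^3 + 16u^2 + 83u + 140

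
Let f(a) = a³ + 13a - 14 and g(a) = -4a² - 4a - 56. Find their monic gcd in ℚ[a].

Repeated division with remainder:
  a³ + 13a - 14 = (-(1/4)a + 1/4)(-4a² - 4a - 56) + (0)
Last nonzero remainder: -4a² - 4a - 56. Dividing through by -4 gives the monic gcd a² + a + 14.

a² + a + 14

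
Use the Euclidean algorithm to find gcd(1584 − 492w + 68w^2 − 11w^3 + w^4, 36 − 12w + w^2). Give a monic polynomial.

36 − 12w + w^2

Euclidean algorithm in ℚ[w]:
  w^4 − 11w^3 + 68w^2 − 492w + 1584 = (w^2 + w + 44)(w^2 − 12w + 36) + (0)
The last nonzero remainder w^2 − 12w + 36 is already monic.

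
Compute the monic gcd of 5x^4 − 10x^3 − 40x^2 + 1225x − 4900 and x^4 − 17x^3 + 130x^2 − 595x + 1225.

Repeated division with remainder:
  5x^4 − 10x^3 − 40x^2 + 1225x − 4900 = (5)(x^4 − 17x^3 + 130x^2 − 595x + 1225) + (75x^3 − 690x^2 + 4200x − 11025)
  x^4 − 17x^3 + 130x^2 − 595x + 1225 = ((1/75)x − 13/125)(75x^3 − 690x^2 + 4200x − 11025) + ((56/25)x^2 − (56/5)x + 392/5)
  75x^3 − 690x^2 + 4200x − 11025 = ((1875/56)x − 1125/8)((56/25)x^2 − (56/5)x + 392/5) + (0)
Last nonzero remainder: (56/25)x^2 − (56/5)x + 392/5. Dividing through by 56/25 gives the monic gcd x^2 − 5x + 35.

x^2 − 5x + 35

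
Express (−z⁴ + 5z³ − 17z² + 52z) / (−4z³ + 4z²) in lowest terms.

By polynomial division,
  −z⁴ + 5z³ − 17z² + 52z = ((1/4)z − 1)(−4z³ + 4z²) + (−13z² + 52z)
  −4z³ + 4z² = ((4/13)z + 12/13)(−13z² + 52z) + (−48z)
  −13z² + 52z = ((13/48)z − 13/12)(−48z) + (0)
Last nonzero remainder: −48z. Dividing through by −48 gives the monic gcd z.
Cancel z from numerator and denominator to get the reduced form.

(z³ − 5z² + 17z − 52)/(4z² − 4z)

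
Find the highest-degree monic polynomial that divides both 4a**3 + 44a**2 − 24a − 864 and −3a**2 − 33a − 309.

1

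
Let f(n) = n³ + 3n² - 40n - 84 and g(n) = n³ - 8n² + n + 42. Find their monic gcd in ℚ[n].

Euclidean algorithm in ℚ[n]:
  n³ + 3n² - 40n - 84 = (n³ - 8n² + n + 42) + (11n² - 41n - 126)
  n³ - 8n² + n + 42 = ((1/11)n - 47/121)(11n² - 41n - 126) + (-(420/121)n - 840/121)
  11n² - 41n - 126 = (-(1331/420)n + 363/20)(-(420/121)n - 840/121) + (0)
Last nonzero remainder: -(420/121)n - 840/121. Dividing through by -420/121 gives the monic gcd n + 2.

n + 2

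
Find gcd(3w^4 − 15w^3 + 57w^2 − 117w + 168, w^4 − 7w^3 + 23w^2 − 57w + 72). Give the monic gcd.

By polynomial division,
  3w^4 − 15w^3 + 57w^2 − 117w + 168 = (3)(w^4 − 7w^3 + 23w^2 − 57w + 72) + (6w^3 − 12w^2 + 54w − 48)
  w^4 − 7w^3 + 23w^2 − 57w + 72 = ((1/6)w − 5/6)(6w^3 − 12w^2 + 54w − 48) + (4w^2 − 4w + 32)
  6w^3 − 12w^2 + 54w − 48 = ((3/2)w − 3/2)(4w^2 − 4w + 32) + (0)
Last nonzero remainder: 4w^2 − 4w + 32. Dividing through by 4 gives the monic gcd w^2 − w + 8.

w^2 − w + 8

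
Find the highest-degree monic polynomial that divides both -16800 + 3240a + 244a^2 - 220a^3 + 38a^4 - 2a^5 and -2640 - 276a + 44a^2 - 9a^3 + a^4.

-40 - 6a + a^2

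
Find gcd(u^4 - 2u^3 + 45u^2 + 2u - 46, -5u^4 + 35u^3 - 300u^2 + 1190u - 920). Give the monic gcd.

Euclidean algorithm in ℚ[u]:
  u^4 - 2u^3 + 45u^2 + 2u - 46 = (-1/5)(-5u^4 + 35u^3 - 300u^2 + 1190u - 920) + (5u^3 - 15u^2 + 240u - 230)
  -5u^4 + 35u^3 - 300u^2 + 1190u - 920 = (-u + 4)(5u^3 - 15u^2 + 240u - 230) + (0)
Last nonzero remainder: 5u^3 - 15u^2 + 240u - 230. Dividing through by 5 gives the monic gcd u^3 - 3u^2 + 48u - 46.

u^3 - 3u^2 + 48u - 46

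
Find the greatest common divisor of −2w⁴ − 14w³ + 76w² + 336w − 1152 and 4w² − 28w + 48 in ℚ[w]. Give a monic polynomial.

Apply the Euclidean algorithm:
  −2w⁴ − 14w³ + 76w² + 336w − 1152 = (−(1/2)w² − 7w − 24)(4w² − 28w + 48) + (0)
Last nonzero remainder: 4w² − 28w + 48. Dividing through by 4 gives the monic gcd w² − 7w + 12.

w² − 7w + 12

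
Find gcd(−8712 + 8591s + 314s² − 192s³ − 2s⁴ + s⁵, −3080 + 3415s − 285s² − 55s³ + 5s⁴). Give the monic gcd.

88 − 85s − 4s² + s³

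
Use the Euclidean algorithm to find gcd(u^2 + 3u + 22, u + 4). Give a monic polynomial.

Apply the Euclidean algorithm:
  u^2 + 3u + 22 = (u - 1)(u + 4) + (26)
  u + 4 = ((1/26)u + 2/13)(26) + (0)
The last nonzero remainder is the constant 26, so the polynomials are coprime and gcd = 1.

1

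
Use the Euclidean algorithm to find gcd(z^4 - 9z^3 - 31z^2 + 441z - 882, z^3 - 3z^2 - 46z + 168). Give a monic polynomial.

Euclidean algorithm in ℚ[z]:
  z^4 - 9z^3 - 31z^2 + 441z - 882 = (z - 6)(z^3 - 3z^2 - 46z + 168) + (-3z^2 - 3z + 126)
  z^3 - 3z^2 - 46z + 168 = (-(1/3)z + 4/3)(-3z^2 - 3z + 126) + (0)
Last nonzero remainder: -3z^2 - 3z + 126. Dividing through by -3 gives the monic gcd z^2 + z - 42.

z^2 + z - 42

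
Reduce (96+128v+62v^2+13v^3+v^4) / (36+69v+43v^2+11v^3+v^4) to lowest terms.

(8+6v+v^2)/(3+4v+v^2)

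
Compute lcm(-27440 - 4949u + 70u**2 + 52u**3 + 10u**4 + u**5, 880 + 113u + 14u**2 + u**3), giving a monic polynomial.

-301840 - 81879u - 4179u**2 + 642u**3 + 162u**4 + 21u**5 + u**6

Repeated division with remainder:
  u**5 + 10u**4 + 52u**3 + 70u**2 - 4949u - 27440 = (u**2 - 4u - 5)(u**3 + 14u**2 + 113u + 880) + (-288u**2 - 864u - 23040)
  u**3 + 14u**2 + 113u + 880 = (-(1/288)u - 11/288)(-288u**2 - 864u - 23040) + (0)
Last nonzero remainder: -288u**2 - 864u - 23040. Dividing through by -288 gives the monic gcd u**2 + 3u + 80.
Then lcm(f, g) = f·g / gcd(f, g); expanding and making the result monic gives the answer.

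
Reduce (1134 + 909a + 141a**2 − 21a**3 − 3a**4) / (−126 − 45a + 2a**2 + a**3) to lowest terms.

By polynomial division,
  −3a**4 − 21a**3 + 141a**2 + 909a + 1134 = (−3a − 15)(a**3 + 2a**2 − 45a − 126) + (36a**2 − 144a − 756)
  a**3 + 2a**2 − 45a − 126 = ((1/36)a + 1/6)(36a**2 − 144a − 756) + (0)
Last nonzero remainder: 36a**2 − 144a − 756. Dividing through by 36 gives the monic gcd a**2 − 4a − 21.
Cancel a**2 − 4a − 21 from numerator and denominator to get the reduced form.

(−54 − 33a − 3a**2)/(6 + a)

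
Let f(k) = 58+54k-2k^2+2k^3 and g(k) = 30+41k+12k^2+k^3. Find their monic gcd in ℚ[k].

1+k

By polynomial division,
  2k^3-2k^2+54k+58 = (2)(k^3+12k^2+41k+30) + (-26k^2-28k-2)
  k^3+12k^2+41k+30 = (-(1/26)k-71/169)(-26k^2-28k-2) + ((4928/169)k+4928/169)
  -26k^2-28k-2 = (-(2197/2464)k-169/2464)((4928/169)k+4928/169) + (0)
Last nonzero remainder: (4928/169)k+4928/169. Dividing through by 4928/169 gives the monic gcd k+1.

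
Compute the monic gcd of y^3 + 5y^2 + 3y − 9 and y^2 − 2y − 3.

Repeated division with remainder:
  y^3 + 5y^2 + 3y − 9 = (y + 7)(y^2 − 2y − 3) + (20y + 12)
  y^2 − 2y − 3 = ((1/20)y − 13/100)(20y + 12) + (−36/25)
  20y + 12 = (−(125/9)y − 25/3)(−36/25) + (0)
The last nonzero remainder is the constant −36/25, so the polynomials are coprime and gcd = 1.

1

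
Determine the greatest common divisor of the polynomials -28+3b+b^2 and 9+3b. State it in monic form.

Apply the Euclidean algorithm:
  b^2+3b-28 = ((1/3)b)(3b+9) + (-28)
  3b+9 = (-(3/28)b-9/28)(-28) + (0)
The last nonzero remainder is the constant -28, so the polynomials are coprime and gcd = 1.

1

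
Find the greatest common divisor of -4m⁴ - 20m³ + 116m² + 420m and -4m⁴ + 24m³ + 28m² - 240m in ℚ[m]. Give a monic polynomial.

By polynomial division,
  -4m⁴ - 20m³ + 116m² + 420m = (-4m⁴ + 24m³ + 28m² - 240m) + (-44m³ + 88m² + 660m)
  -4m⁴ + 24m³ + 28m² - 240m = ((1/11)m - 4/11)(-44m³ + 88m² + 660m) + (0)
Last nonzero remainder: -44m³ + 88m² + 660m. Dividing through by -44 gives the monic gcd m³ - 2m² - 15m.

m³ - 2m² - 15m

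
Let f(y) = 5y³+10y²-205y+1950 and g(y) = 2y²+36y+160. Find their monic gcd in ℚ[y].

y+10

Euclidean algorithm in ℚ[y]:
  5y³+10y²-205y+1950 = ((5/2)y-40)(2y²+36y+160) + (835y+8350)
  2y²+36y+160 = ((2/835)y+16/835)(835y+8350) + (0)
Last nonzero remainder: 835y+8350. Dividing through by 835 gives the monic gcd y+10.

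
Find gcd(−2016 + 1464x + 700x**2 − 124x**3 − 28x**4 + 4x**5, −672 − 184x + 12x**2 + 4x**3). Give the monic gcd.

Apply the Euclidean algorithm:
  4x**5 − 28x**4 − 124x**3 + 700x**2 + 1464x − 2016 = (x**2 − 10x + 45)(4x**3 + 12x**2 − 184x − 672) + (−1008x**2 + 3024x + 28224)
  4x**3 + 12x**2 − 184x − 672 = (−(1/252)x − 1/42)(−1008x**2 + 3024x + 28224) + (0)
Last nonzero remainder: −1008x**2 + 3024x + 28224. Dividing through by −1008 gives the monic gcd x**2 − 3x − 28.

−28 − 3x + x**2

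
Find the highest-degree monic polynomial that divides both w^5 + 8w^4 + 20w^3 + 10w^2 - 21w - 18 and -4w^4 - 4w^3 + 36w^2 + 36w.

Repeated division with remainder:
  w^5 + 8w^4 + 20w^3 + 10w^2 - 21w - 18 = (-(1/4)w - 7/4)(-4w^4 - 4w^3 + 36w^2 + 36w) + (22w^3 + 82w^2 + 42w - 18)
  -4w^4 - 4w^3 + 36w^2 + 36w = (-(2/11)w + 60/121)(22w^3 + 82w^2 + 42w - 18) + ((360/121)w^2 + (1440/121)w + 1080/121)
  22w^3 + 82w^2 + 42w - 18 = ((1331/180)w - 121/60)((360/121)w^2 + (1440/121)w + 1080/121) + (0)
Last nonzero remainder: (360/121)w^2 + (1440/121)w + 1080/121. Dividing through by 360/121 gives the monic gcd w^2 + 4w + 3.

w^2 + 4w + 3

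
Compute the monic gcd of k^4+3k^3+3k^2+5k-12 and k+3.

By polynomial division,
  k^4+3k^3+3k^2+5k-12 = (k^3+3k-4)(k+3) + (0)
The last nonzero remainder k+3 is already monic.

k+3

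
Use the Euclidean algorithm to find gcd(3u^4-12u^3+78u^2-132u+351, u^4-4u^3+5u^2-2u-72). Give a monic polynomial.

Apply the Euclidean algorithm:
  3u^4-12u^3+78u^2-132u+351 = (3)(u^4-4u^3+5u^2-2u-72) + (63u^2-126u+567)
  u^4-4u^3+5u^2-2u-72 = ((1/63)u^2-(2/63)u-8/63)(63u^2-126u+567) + (0)
Last nonzero remainder: 63u^2-126u+567. Dividing through by 63 gives the monic gcd u^2-2u+9.

u^2-2u+9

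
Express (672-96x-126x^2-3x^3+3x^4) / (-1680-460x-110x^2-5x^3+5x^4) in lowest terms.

By polynomial division,
  3x^4-3x^3-126x^2-96x+672 = (3/5)(5x^4-5x^3-110x^2-460x-1680) + (-60x^2+180x+1680)
  5x^4-5x^3-110x^2-460x-1680 = (-(1/12)x^2-(1/6)x-1)(-60x^2+180x+1680) + (0)
Last nonzero remainder: -60x^2+180x+1680. Dividing through by -60 gives the monic gcd x^2-3x-28.
Cancel x^2-3x-28 from numerator and denominator to get the reduced form.

(-24+6x+3x^2)/(60+10x+5x^2)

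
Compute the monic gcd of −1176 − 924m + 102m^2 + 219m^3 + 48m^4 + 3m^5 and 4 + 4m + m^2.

4 + 4m + m^2

Euclidean algorithm in ℚ[m]:
  3m^5 + 48m^4 + 219m^3 + 102m^2 − 924m − 1176 = (3m^3 + 36m^2 + 63m − 294)(m^2 + 4m + 4) + (0)
The last nonzero remainder m^2 + 4m + 4 is already monic.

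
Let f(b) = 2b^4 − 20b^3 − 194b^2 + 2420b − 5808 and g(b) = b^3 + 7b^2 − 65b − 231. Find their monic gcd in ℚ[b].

b + 11

Apply the Euclidean algorithm:
  2b^4 − 20b^3 − 194b^2 + 2420b − 5808 = (2b − 34)(b^3 + 7b^2 − 65b − 231) + (174b^2 + 672b − 13662)
  b^3 + 7b^2 − 65b − 231 = ((1/174)b + 91/5046)(174b^2 + 672b − 13662) + ((1176/841)b + 12936/841)
  174b^2 + 672b − 13662 = ((24389/196)b − 174087/196)((1176/841)b + 12936/841) + (0)
Last nonzero remainder: (1176/841)b + 12936/841. Dividing through by 1176/841 gives the monic gcd b + 11.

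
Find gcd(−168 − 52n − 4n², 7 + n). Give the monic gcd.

Apply the Euclidean algorithm:
  −4n² − 52n − 168 = (−4n − 24)(n + 7) + (0)
The last nonzero remainder n + 7 is already monic.

7 + n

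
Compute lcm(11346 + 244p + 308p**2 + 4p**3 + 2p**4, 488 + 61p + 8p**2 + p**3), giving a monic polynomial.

Repeated division with remainder:
  2p**4 + 4p**3 + 308p**2 + 244p + 11346 = (2p - 12)(p**3 + 8p**2 + 61p + 488) + (282p**2 + 17202)
  p**3 + 8p**2 + 61p + 488 = ((1/282)p + 4/141)(282p**2 + 17202) + (0)
Last nonzero remainder: 282p**2 + 17202. Dividing through by 282 gives the monic gcd p**2 + 61.
Then lcm(f, g) = f·g / gcd(f, g); expanding and making the result monic gives the answer.

45384 + 6649p + 1354p**2 + 170p**3 + 10p**4 + p**5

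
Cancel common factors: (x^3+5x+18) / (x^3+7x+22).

(x^2-2x+9)/(x^2-2x+11)

Apply the Euclidean algorithm:
  x^3+5x+18 = (x^3+7x+22) + (-2x-4)
  x^3+7x+22 = (-(1/2)x^2+x-11/2)(-2x-4) + (0)
Last nonzero remainder: -2x-4. Dividing through by -2 gives the monic gcd x+2.
Cancel x+2 from numerator and denominator to get the reduced form.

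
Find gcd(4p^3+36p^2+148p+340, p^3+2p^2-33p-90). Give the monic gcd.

By polynomial division,
  4p^3+36p^2+148p+340 = (4)(p^3+2p^2-33p-90) + (28p^2+280p+700)
  p^3+2p^2-33p-90 = ((1/28)p-2/7)(28p^2+280p+700) + (22p+110)
  28p^2+280p+700 = ((14/11)p+70/11)(22p+110) + (0)
Last nonzero remainder: 22p+110. Dividing through by 22 gives the monic gcd p+5.

p+5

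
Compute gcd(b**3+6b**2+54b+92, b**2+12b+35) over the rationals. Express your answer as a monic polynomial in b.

1

Repeated division with remainder:
  b**3+6b**2+54b+92 = (b-6)(b**2+12b+35) + (91b+302)
  b**2+12b+35 = ((1/91)b+790/8281)(91b+302) + (51255/8281)
  91b+302 = ((753571/51255)b+2500862/51255)(51255/8281) + (0)
The last nonzero remainder is the constant 51255/8281, so the polynomials are coprime and gcd = 1.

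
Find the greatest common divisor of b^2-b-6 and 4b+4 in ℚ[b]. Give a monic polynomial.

1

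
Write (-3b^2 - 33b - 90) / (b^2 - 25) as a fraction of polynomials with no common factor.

(-3b - 18)/(b - 5)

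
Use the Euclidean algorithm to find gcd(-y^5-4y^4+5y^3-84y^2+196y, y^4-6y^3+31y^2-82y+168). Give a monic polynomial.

y^2-y+14

By polynomial division,
  -y^5-4y^4+5y^3-84y^2+196y = (-y-10)(y^4-6y^3+31y^2-82y+168) + (-24y^3+144y^2-456y+1680)
  y^4-6y^3+31y^2-82y+168 = (-(1/24)y)(-24y^3+144y^2-456y+1680) + (12y^2-12y+168)
  -24y^3+144y^2-456y+1680 = (-2y+10)(12y^2-12y+168) + (0)
Last nonzero remainder: 12y^2-12y+168. Dividing through by 12 gives the monic gcd y^2-y+14.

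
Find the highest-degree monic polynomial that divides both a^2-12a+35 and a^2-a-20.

a-5

Repeated division with remainder:
  a^2-12a+35 = (a^2-a-20) + (-11a+55)
  a^2-a-20 = (-(1/11)a-4/11)(-11a+55) + (0)
Last nonzero remainder: -11a+55. Dividing through by -11 gives the monic gcd a-5.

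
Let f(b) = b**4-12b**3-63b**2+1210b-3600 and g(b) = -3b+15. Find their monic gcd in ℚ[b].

b-5

Repeated division with remainder:
  b**4-12b**3-63b**2+1210b-3600 = (-(1/3)b**3+(7/3)b**2+(98/3)b-240)(-3b+15) + (0)
Last nonzero remainder: -3b+15. Dividing through by -3 gives the monic gcd b-5.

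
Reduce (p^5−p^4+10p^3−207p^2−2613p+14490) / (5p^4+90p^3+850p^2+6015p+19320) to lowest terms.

Apply the Euclidean algorithm:
  p^5−p^4+10p^3−207p^2−2613p+14490 = ((1/5)p−19/5)(5p^4+90p^3+850p^2+6015p+19320) + (182p^3+1820p^2+16380p+87906)
  5p^4+90p^3+850p^2+6015p+19320 = ((5/182)p+20/91)(182p^3+1820p^2+16380p+87906) + (0)
Last nonzero remainder: 182p^3+1820p^2+16380p+87906. Dividing through by 182 gives the monic gcd p^3+10p^2+90p+483.
Cancel p^3+10p^2+90p+483 from numerator and denominator to get the reduced form.

(p^2−11p+30)/(5p+40)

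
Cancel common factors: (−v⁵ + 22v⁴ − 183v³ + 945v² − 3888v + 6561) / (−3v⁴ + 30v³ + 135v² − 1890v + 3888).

Apply the Euclidean algorithm:
  −v⁵ + 22v⁴ − 183v³ + 945v² − 3888v + 6561 = ((1/3)v − 4)(−3v⁴ + 30v³ + 135v² − 1890v + 3888) + (−108v³ + 2115v² − 12744v + 22113)
  −3v⁴ + 30v³ + 135v² − 1890v + 3888 = ((1/36)v + 115/432)(−108v³ + 2115v² − 12744v + 22113) + (−(3553/48)v² + (3553/4)v − 31977/16)
  −108v³ + 2115v² − 12744v + 22113 = ((5184/3553)v − 39312/3553)(−(3553/48)v² + (3553/4)v − 31977/16) + (0)
Last nonzero remainder: −(3553/48)v² + (3553/4)v − 31977/16. Dividing through by −3553/48 gives the monic gcd v² − 12v + 27.
Cancel v² − 12v + 27 from numerator and denominator to get the reduced form.

(v³ − 10v² + 36v − 243)/(3v² + 6v − 144)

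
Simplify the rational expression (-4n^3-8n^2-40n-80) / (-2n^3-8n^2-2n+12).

Apply the Euclidean algorithm:
  -4n^3-8n^2-40n-80 = (2)(-2n^3-8n^2-2n+12) + (8n^2-36n-104)
  -2n^3-8n^2-2n+12 = (-(1/4)n-17/8)(8n^2-36n-104) + (-(209/2)n-209)
  8n^2-36n-104 = (-(16/209)n+104/209)(-(209/2)n-209) + (0)
Last nonzero remainder: -(209/2)n-209. Dividing through by -209/2 gives the monic gcd n+2.
Cancel n+2 from numerator and denominator to get the reduced form.

(2n^2+20)/(n^2+2n-3)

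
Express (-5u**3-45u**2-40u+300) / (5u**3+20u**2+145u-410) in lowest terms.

(-u**2-11u-30)/(u**2+6u+41)

Repeated division with remainder:
  -5u**3-45u**2-40u+300 = (-1)(5u**3+20u**2+145u-410) + (-25u**2+105u-110)
  5u**3+20u**2+145u-410 = (-(1/5)u-41/25)(-25u**2+105u-110) + ((1476/5)u-2952/5)
  -25u**2+105u-110 = (-(125/1476)u+275/1476)((1476/5)u-2952/5) + (0)
Last nonzero remainder: (1476/5)u-2952/5. Dividing through by 1476/5 gives the monic gcd u-2.
Cancel u-2 from numerator and denominator to get the reduced form.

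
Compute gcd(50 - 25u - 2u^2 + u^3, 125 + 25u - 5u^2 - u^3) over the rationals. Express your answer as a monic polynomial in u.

-25 + u^2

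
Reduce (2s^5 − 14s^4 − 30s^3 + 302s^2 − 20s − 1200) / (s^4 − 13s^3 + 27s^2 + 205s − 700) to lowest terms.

Apply the Euclidean algorithm:
  2s^5 − 14s^4 − 30s^3 + 302s^2 − 20s − 1200 = (2s + 12)(s^4 − 13s^3 + 27s^2 + 205s − 700) + (72s^3 − 432s^2 − 1080s + 7200)
  s^4 − 13s^3 + 27s^2 + 205s − 700 = ((1/72)s − 7/72)(72s^3 − 432s^2 − 1080s + 7200) + (0)
Last nonzero remainder: 72s^3 − 432s^2 − 1080s + 7200. Dividing through by 72 gives the monic gcd s^3 − 6s^2 − 15s + 100.
Cancel s^3 − 6s^2 − 15s + 100 from numerator and denominator to get the reduced form.

(2s^2 − 2s − 12)/(s − 7)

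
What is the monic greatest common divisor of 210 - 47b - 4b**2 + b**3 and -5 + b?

Repeated division with remainder:
  b**3 - 4b**2 - 47b + 210 = (b**2 + b - 42)(b - 5) + (0)
The last nonzero remainder b - 5 is already monic.

-5 + b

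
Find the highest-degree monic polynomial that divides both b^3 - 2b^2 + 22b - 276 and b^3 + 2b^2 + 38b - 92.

b^2 + 4b + 46

Apply the Euclidean algorithm:
  b^3 - 2b^2 + 22b - 276 = (b^3 + 2b^2 + 38b - 92) + (-4b^2 - 16b - 184)
  b^3 + 2b^2 + 38b - 92 = (-(1/4)b + 1/2)(-4b^2 - 16b - 184) + (0)
Last nonzero remainder: -4b^2 - 16b - 184. Dividing through by -4 gives the monic gcd b^2 + 4b + 46.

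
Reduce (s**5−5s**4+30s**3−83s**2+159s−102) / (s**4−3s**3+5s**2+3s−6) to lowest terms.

Euclidean algorithm in ℚ[s]:
  s**5−5s**4+30s**3−83s**2+159s−102 = (s−2)(s**4−3s**3+5s**2+3s−6) + (19s**3−76s**2+171s−114)
  s**4−3s**3+5s**2+3s−6 = ((1/19)s+1/19)(19s**3−76s**2+171s−114) + (0)
Last nonzero remainder: 19s**3−76s**2+171s−114. Dividing through by 19 gives the monic gcd s**3−4s**2+9s−6.
Cancel s**3−4s**2+9s−6 from numerator and denominator to get the reduced form.

(s**2−s+17)/(s+1)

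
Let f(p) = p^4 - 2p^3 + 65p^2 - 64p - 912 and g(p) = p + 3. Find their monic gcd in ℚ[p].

p + 3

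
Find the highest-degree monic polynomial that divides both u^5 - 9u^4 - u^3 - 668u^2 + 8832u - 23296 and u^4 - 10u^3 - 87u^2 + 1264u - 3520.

u^2 - 16u + 64

Repeated division with remainder:
  u^5 - 9u^4 - u^3 - 668u^2 + 8832u - 23296 = (u + 1)(u^4 - 10u^3 - 87u^2 + 1264u - 3520) + (96u^3 - 1845u^2 + 11088u - 19776)
  u^4 - 10u^3 - 87u^2 + 1264u - 3520 = ((1/96)u + 295/3072)(96u^3 - 1845u^2 + 11088u - 19776) + (-(25935/1024)u^2 + (25935/64)u - 25935/16)
  96u^3 - 1845u^2 + 11088u - 19776 = (-(32768/8645)u + 105472/8645)(-(25935/1024)u^2 + (25935/64)u - 25935/16) + (0)
Last nonzero remainder: -(25935/1024)u^2 + (25935/64)u - 25935/16. Dividing through by -25935/1024 gives the monic gcd u^2 - 16u + 64.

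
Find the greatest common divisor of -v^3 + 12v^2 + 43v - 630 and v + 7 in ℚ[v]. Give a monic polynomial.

Repeated division with remainder:
  -v^3 + 12v^2 + 43v - 630 = (-v^2 + 19v - 90)(v + 7) + (0)
The last nonzero remainder v + 7 is already monic.

v + 7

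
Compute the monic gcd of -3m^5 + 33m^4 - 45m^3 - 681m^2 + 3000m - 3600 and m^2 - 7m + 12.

By polynomial division,
  -3m^5 + 33m^4 - 45m^3 - 681m^2 + 3000m - 3600 = (-3m^3 + 12m^2 + 75m - 300)(m^2 - 7m + 12) + (0)
The last nonzero remainder m^2 - 7m + 12 is already monic.

m^2 - 7m + 12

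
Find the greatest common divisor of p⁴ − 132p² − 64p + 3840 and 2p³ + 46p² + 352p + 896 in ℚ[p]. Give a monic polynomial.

p² + 16p + 64

By polynomial division,
  p⁴ − 132p² − 64p + 3840 = ((1/2)p − 23/2)(2p³ + 46p² + 352p + 896) + (221p² + 3536p + 14144)
  2p³ + 46p² + 352p + 896 = ((2/221)p + 14/221)(221p² + 3536p + 14144) + (0)
Last nonzero remainder: 221p² + 3536p + 14144. Dividing through by 221 gives the monic gcd p² + 16p + 64.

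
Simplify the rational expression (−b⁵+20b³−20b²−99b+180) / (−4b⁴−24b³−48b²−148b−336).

(b³−7b²+17b−15)/(4b²−4b+28)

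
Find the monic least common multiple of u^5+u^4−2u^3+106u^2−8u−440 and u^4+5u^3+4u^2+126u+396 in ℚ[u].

u^7+10u^6+25u^5+106u^4+910u^3+1396u^2−4104u−7920

Apply the Euclidean algorithm:
  u^5+u^4−2u^3+106u^2−8u−440 = (u−4)(u^4+5u^3+4u^2+126u+396) + (14u^3−4u^2+100u+1144)
  u^4+5u^3+4u^2+126u+396 = ((1/14)u+37/98)(14u^3−4u^2+100u+1144) + (−(80/49)u^2+(320/49)u−1760/49)
  14u^3−4u^2+100u+1144 = (−(343/40)u−637/20)(−(80/49)u^2+(320/49)u−1760/49) + (0)
Last nonzero remainder: −(80/49)u^2+(320/49)u−1760/49. Dividing through by −80/49 gives the monic gcd u^2−4u+22.
Then lcm(f, g) = f·g / gcd(f, g); expanding and making the result monic gives the answer.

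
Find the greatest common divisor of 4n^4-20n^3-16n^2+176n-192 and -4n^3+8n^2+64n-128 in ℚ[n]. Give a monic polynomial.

Apply the Euclidean algorithm:
  4n^4-20n^3-16n^2+176n-192 = (-n+3)(-4n^3+8n^2+64n-128) + (24n^2-144n+192)
  -4n^3+8n^2+64n-128 = (-(1/6)n-2/3)(24n^2-144n+192) + (0)
Last nonzero remainder: 24n^2-144n+192. Dividing through by 24 gives the monic gcd n^2-6n+8.

n^2-6n+8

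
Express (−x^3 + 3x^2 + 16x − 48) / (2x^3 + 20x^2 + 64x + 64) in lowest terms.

Apply the Euclidean algorithm:
  −x^3 + 3x^2 + 16x − 48 = (−1/2)(2x^3 + 20x^2 + 64x + 64) + (13x^2 + 48x − 16)
  2x^3 + 20x^2 + 64x + 64 = ((2/13)x + 164/169)(13x^2 + 48x − 16) + ((3360/169)x + 13440/169)
  13x^2 + 48x − 16 = ((2197/3360)x − 169/840)((3360/169)x + 13440/169) + (0)
Last nonzero remainder: (3360/169)x + 13440/169. Dividing through by 3360/169 gives the monic gcd x + 4.
Cancel x + 4 from numerator and denominator to get the reduced form.

(−x^2 + 7x − 12)/(2x^2 + 12x + 16)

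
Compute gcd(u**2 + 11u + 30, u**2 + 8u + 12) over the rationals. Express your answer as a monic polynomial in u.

By polynomial division,
  u**2 + 11u + 30 = (u**2 + 8u + 12) + (3u + 18)
  u**2 + 8u + 12 = ((1/3)u + 2/3)(3u + 18) + (0)
Last nonzero remainder: 3u + 18. Dividing through by 3 gives the monic gcd u + 6.

u + 6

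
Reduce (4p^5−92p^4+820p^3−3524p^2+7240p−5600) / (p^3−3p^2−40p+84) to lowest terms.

Euclidean algorithm in ℚ[p]:
  4p^5−92p^4+820p^3−3524p^2+7240p−5600 = (4p^2−80p+740)(p^3−3p^2−40p+84) + (−4840p^2+43560p−67760)
  p^3−3p^2−40p+84 = (−(1/4840)p−3/2420)(−4840p^2+43560p−67760) + (0)
Last nonzero remainder: −4840p^2+43560p−67760. Dividing through by −4840 gives the monic gcd p^2−9p+14.
Cancel p^2−9p+14 from numerator and denominator to get the reduced form.

(4p^3−56p^2+260p−400)/(p+6)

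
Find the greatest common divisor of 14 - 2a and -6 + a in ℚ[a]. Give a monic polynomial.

Repeated division with remainder:
  -2a + 14 = (-2)(a - 6) + (2)
  a - 6 = ((1/2)a - 3)(2) + (0)
The last nonzero remainder is the constant 2, so the polynomials are coprime and gcd = 1.

1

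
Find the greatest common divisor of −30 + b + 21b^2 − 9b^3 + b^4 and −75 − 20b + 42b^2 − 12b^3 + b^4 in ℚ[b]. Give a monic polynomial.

Euclidean algorithm in ℚ[b]:
  b^4 − 9b^3 + 21b^2 + b − 30 = (b^4 − 12b^3 + 42b^2 − 20b − 75) + (3b^3 − 21b^2 + 21b + 45)
  b^4 − 12b^3 + 42b^2 − 20b − 75 = ((1/3)b − 5/3)(3b^3 − 21b^2 + 21b + 45) + (0)
Last nonzero remainder: 3b^3 − 21b^2 + 21b + 45. Dividing through by 3 gives the monic gcd b^3 − 7b^2 + 7b + 15.

15 + 7b − 7b^2 + b^3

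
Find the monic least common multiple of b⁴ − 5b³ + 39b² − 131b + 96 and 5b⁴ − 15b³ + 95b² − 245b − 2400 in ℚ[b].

b⁶ − 7b⁵ + 34b⁴ − 134b³ − 227b² + 1773b − 1440

Repeated division with remainder:
  b⁴ − 5b³ + 39b² − 131b + 96 = (1/5)(5b⁴ − 15b³ + 95b² − 245b − 2400) + (−2b³ + 20b² − 82b + 576)
  5b⁴ − 15b³ + 95b² − 245b − 2400 = (−(5/2)b − 35/2)(−2b³ + 20b² − 82b + 576) + (240b² − 240b + 7680)
  −2b³ + 20b² − 82b + 576 = (−(1/120)b + 3/40)(240b² − 240b + 7680) + (0)
Last nonzero remainder: 240b² − 240b + 7680. Dividing through by 240 gives the monic gcd b² − b + 32.
Then lcm(f, g) = f·g / gcd(f, g); expanding and making the result monic gives the answer.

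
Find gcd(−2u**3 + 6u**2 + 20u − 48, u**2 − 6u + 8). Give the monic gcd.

u**2 − 6u + 8

Apply the Euclidean algorithm:
  −2u**3 + 6u**2 + 20u − 48 = (−2u − 6)(u**2 − 6u + 8) + (0)
The last nonzero remainder u**2 − 6u + 8 is already monic.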